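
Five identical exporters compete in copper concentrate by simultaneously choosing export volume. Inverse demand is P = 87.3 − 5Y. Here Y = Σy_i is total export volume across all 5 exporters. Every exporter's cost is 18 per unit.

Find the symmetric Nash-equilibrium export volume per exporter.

A representative exporter's profit is π_i = y_i(87.3 − 5Y) − 18y_i, with Y = y_i + Σ_{j≠i} y_j.
First-order condition: 69.3 − 10y_i − 5Σ_{j≠i} y_j = 0.
Imposing symmetry (y_j = y for all j) turns Σ_{j≠i} y_j into 4y, so 69.3 = 30y and y = 2.31.

2.31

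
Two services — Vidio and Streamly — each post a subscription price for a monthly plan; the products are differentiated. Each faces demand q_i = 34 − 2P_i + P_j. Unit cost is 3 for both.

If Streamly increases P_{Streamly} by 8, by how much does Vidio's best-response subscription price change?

Vidio's profit: π = (P_{Vidio} − 3)(34 − 2P_{Vidio} + P_{Streamly}).
∂π/∂P_{Vidio} = 40 − 4P_{Vidio} + P_{Streamly} = 0 ⇒ P_{Vidio} = 10 + 0.25P_{Streamly}.
The reaction-function slope is 0.25, so an 8-unit rise in P_{Streamly} moves P_{Vidio} by 0.25 × 8 = 2. Vidio's best response rises — the actions are strategic complements.

2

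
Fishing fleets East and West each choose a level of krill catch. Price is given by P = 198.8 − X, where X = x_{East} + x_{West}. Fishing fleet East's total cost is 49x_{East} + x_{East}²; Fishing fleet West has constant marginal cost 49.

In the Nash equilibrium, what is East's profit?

915.92

Fishing fleet East's profit: π = x_{East}(198.8 − (x_{East} + x_{West})) − 49x_{East} − x_{East}².
∂π/∂x_{East} = 149.8 − 4x_{East} − x_{West} = 0, so x_{East} = 37.45 − 0.25x_{West}.
For West: ∂π/∂x_{West} = 149.8 − 2x_{West} − x_{East} = 0 ⇒ x_{West} = 74.9 − 0.5x_{East}.
Plugging x_{West} into East's best response: x_{East} = 37.45 − 0.25(74.9 − 0.5x_{East}) ⇒ 0.875x_{East} = 18.725, so x_{East} = 21.4.
Then x_{West} = 74.9 − 0.5·21.4 = 64.2.
Price P = 198.8 − 85.6 = 113.2.
East's profit: (113.2 − 49)·21.4 − (21.4)² = 915.92.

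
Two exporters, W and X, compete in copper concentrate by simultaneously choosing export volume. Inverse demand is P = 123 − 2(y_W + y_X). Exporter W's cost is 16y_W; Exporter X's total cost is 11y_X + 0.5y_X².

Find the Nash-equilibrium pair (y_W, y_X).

19.4375, 14.625

Exporter W's profit: π = y_W(123 − 2(y_W + y_X)) − 16y_W.
∂π/∂y_W = 107 − 4y_W − 2y_X = 0, so y_W = 26.75 − 0.5y_X.
For X: ∂π/∂y_X = 112 − 5y_X − 2y_W = 0 ⇒ y_X = 22.4 − 0.4y_W.
Solving the two reaction functions simultaneously: (1 − (−0.5)(−0.4))y_W = 26.75 − 0.5·22.4, so 0.8y_W = 15.55 and y_W = 19.4375.
Then y_X = 22.4 − 0.4·19.4375 = 14.625.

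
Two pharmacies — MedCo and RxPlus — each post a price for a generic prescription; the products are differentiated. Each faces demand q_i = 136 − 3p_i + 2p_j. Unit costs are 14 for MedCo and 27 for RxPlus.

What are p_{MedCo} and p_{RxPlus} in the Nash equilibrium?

46.9375, 51.8125

MedCo's profit: π = (p_{MedCo} − 14)(136 − 3p_{MedCo} + 2p_{RxPlus}).
∂π/∂p_{MedCo} = 178 − 6p_{MedCo} + 2p_{RxPlus} = 0 ⇒ p_{MedCo} = 89/3 + (1/3)p_{RxPlus}.
Similarly p_{RxPlus} = 217/6 + (1/3)p_{MedCo}.
Solving the two reaction functions simultaneously: (1 − (1/3)(1/3))p_{MedCo} = 89/3 + (1/3)·(217/6), so (8/9)p_{MedCo} = 751/18 and p_{MedCo} = 46.9375.
Then p_{RxPlus} = 217/6 + (1/3)·46.9375 = 51.8125.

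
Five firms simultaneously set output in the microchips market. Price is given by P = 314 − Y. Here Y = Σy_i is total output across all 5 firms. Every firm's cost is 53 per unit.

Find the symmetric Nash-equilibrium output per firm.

43.5

A representative firm's profit is π_i = y_i(314 − Y) − 53y_i, with Y = y_i + Σ_{j≠i} y_j.
First-order condition: 261 − 2y_i − Σ_{j≠i} y_j = 0.
Imposing symmetry (y_j = y for all j) turns Σ_{j≠i} y_j into 4y, so 261 = 6y and y = 43.5.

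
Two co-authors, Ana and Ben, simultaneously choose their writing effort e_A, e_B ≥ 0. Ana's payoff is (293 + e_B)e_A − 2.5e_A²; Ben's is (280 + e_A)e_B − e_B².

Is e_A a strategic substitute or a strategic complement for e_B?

Expanding Ana's payoff: 293e_A + e_Be_A − 2.5e_A².
∂π/∂e_A = 293 + e_B − 5e_A = 0, so e_A = 58.6 + 0.2e_B.
The best-response slope de_A/de_B = 0.2 > 0: the reaction function is upward-sloping, so the choices are strategic complements.

strategic complements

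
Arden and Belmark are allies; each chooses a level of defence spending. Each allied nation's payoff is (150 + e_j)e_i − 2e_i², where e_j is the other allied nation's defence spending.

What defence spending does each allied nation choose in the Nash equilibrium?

50

Arden's payoff is (150 + e_B)e_A − 2e_A².
∂π/∂e_A = 150 + e_B − 4e_A = 0, so e_A = 37.5 + 0.25e_B.
Setting e_A = e_B in the reaction function: e_A = 37.5 + 0.25e_A, so e_A = 37.5 / 0.75 = 50.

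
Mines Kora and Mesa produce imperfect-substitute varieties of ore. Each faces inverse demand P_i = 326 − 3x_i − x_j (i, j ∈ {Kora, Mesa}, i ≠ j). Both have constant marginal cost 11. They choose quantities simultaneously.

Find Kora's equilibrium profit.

6075

Mine Kora's profit: π = x_{Kora}(326 − 3x_{Kora} − x_{Mesa}) − 11x_{Kora}.
∂π/∂x_{Kora} = 315 − 6x_{Kora} − x_{Mesa} = 0 ⇒ x_{Kora} = 52.5 − (1/6)x_{Mesa}.
The game is symmetric, so in equilibrium x_{Mesa} = x_{Kora}: the reaction function gives (7/6)x_{Kora} = 52.5, hence x_{Kora} = 45.
P_{Kora} = 326 − 3·45 − 45 = 146.
Profit = (146 − 11)·45 = 6075.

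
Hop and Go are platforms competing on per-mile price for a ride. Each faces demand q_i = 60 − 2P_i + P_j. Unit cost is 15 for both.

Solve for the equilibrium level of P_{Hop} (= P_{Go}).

30

Hop's profit: π = (P_{Hop} − 15)(60 − 2P_{Hop} + P_{Go}).
∂π/∂P_{Hop} = 90 − 4P_{Hop} + P_{Go} = 0 ⇒ P_{Hop} = 22.5 + 0.25P_{Go}.
Setting P_{Hop} = P_{Go} in the reaction function: P_{Hop} = 22.5 + 0.25P_{Hop}, so P_{Hop} = 22.5 / 0.75 = 30.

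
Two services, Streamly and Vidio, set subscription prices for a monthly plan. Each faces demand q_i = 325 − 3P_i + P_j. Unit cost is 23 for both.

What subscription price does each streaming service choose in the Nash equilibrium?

78.8

Streamly's profit: π = (P_{Streamly} − 23)(325 − 3P_{Streamly} + P_{Vidio}).
∂π/∂P_{Streamly} = 394 − 6P_{Streamly} + P_{Vidio} = 0 ⇒ P_{Streamly} = 197/3 + (1/6)P_{Vidio}.
By symmetry P_{Vidio} = P_{Streamly}; substituting into the reaction function, (5/6)P_{Streamly} = 197/3 and P_{Streamly} = 78.8.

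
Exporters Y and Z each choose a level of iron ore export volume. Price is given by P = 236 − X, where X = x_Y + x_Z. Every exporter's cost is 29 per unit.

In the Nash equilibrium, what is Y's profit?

Exporter Y's profit: π = x_Y(236 − (x_Y + x_Z)) − 29x_Y.
∂π/∂x_Y = 207 − 2x_Y − x_Z = 0, so x_Y = 103.5 − 0.5x_Z.
The game is symmetric, so in equilibrium x_Z = x_Y: the reaction function gives 1.5x_Y = 103.5, hence x_Y = 69.
Price P = 236 − 138 = 98.
Y's profit: (98 − 29)·69 = 4761.

4761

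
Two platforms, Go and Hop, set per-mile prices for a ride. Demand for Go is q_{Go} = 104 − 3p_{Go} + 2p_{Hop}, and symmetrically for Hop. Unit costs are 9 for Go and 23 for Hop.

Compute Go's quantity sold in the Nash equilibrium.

79.125

Go's profit: π = (p_{Go} − 9)(104 − 3p_{Go} + 2p_{Hop}).
∂π/∂p_{Go} = 131 − 6p_{Go} + 2p_{Hop} = 0 ⇒ p_{Go} = 131/6 + (1/3)p_{Hop}.
Similarly p_{Hop} = 173/6 + (1/3)p_{Go}.
Substituting the second reaction function into the first: p_{Go} = 131/6 + (1/3)(173/6 + (1/3)p_{Go}), which gives (8/9)p_{Go} = 283/9 ⇒ p_{Go} = 35.375.
Then p_{Hop} = 173/6 + (1/3)·35.375 = 40.625.
q_{Go} = 104 − 3·35.375 + 2·40.625 = 79.125.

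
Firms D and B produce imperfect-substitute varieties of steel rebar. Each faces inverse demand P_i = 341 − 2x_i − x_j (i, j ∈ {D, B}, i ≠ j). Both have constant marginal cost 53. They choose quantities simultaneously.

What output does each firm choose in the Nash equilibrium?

Firm D's profit: π = x_D(341 − 2x_D − x_B) − 53x_D.
∂π/∂x_D = 288 − 4x_D − x_B = 0 ⇒ x_D = 72 − 0.25x_B.
Setting x_D = x_B in the reaction function: x_D = 72 − 0.25x_D, so x_D = 72 / 1.25 = 57.6.

57.6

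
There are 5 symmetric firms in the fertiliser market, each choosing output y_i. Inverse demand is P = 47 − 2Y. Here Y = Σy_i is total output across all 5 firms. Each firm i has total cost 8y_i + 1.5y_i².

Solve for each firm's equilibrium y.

2.6

A representative firm's profit is π_i = y_i(47 − 2Y) − 8y_i − 1.5y_i², with Y = y_i + Σ_{j≠i} y_j.
First-order condition: 39 − 7y_i − 2Σ_{j≠i} y_j = 0.
With identical firms, set every y_j = y: then 39 − 7y − 8y = 0, i.e. y = 39/15 = 2.6.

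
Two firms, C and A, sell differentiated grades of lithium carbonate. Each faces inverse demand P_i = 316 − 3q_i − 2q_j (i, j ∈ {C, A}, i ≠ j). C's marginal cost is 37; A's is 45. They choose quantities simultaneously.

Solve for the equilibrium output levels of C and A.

35.375, 33.375

Firm C's profit: π = q_C(316 − 3q_C − 2q_A) − 37q_C.
∂π/∂q_C = 279 − 6q_C − 2q_A = 0 ⇒ q_C = 46.5 − (1/3)q_A.
Similarly q_A = 271/6 − (1/3)q_C.
Solving the two reaction functions simultaneously: (1 − (−1/3)(−1/3))q_C = 46.5 − (1/3)·(271/6), so (8/9)q_C = 283/9 and q_C = 35.375.
Then q_A = 271/6 − (1/3)·35.375 = 33.375.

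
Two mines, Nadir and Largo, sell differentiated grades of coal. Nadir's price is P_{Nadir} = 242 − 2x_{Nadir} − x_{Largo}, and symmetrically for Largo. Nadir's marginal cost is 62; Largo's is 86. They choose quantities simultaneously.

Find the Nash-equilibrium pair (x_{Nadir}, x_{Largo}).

37.6, 29.6

Mine Nadir's profit: π = x_{Nadir}(242 − 2x_{Nadir} − x_{Largo}) − 62x_{Nadir}.
∂π/∂x_{Nadir} = 180 − 4x_{Nadir} − x_{Largo} = 0 ⇒ x_{Nadir} = 45 − 0.25x_{Largo}.
Similarly x_{Largo} = 39 − 0.25x_{Nadir}.
Substituting the second reaction function into the first: x_{Nadir} = 45 − 0.25(39 − 0.25x_{Nadir}), which gives 0.9375x_{Nadir} = 35.25 ⇒ x_{Nadir} = 37.6.
Then x_{Largo} = 39 − 0.25·37.6 = 29.6.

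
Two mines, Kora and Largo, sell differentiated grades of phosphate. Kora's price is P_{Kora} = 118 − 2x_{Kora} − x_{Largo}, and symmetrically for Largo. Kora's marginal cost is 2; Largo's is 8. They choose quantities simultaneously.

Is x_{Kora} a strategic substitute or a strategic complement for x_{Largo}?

Mine Kora's profit: π = x_{Kora}(118 − 2x_{Kora} − x_{Largo}) − 2x_{Kora}.
∂π/∂x_{Kora} = 116 − 4x_{Kora} − x_{Largo} = 0 ⇒ x_{Kora} = 29 − 0.25x_{Largo}.
The best-response slope dx_{Kora}/dx_{Largo} = −0.25 < 0: the reaction function is downward-sloping, so the choices are strategic substitutes.

strategic substitutes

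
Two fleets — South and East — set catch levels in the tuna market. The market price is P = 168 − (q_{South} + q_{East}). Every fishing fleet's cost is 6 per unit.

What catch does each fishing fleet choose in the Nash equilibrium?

54

Fishing fleet South's profit: π = q_{South}(168 − (q_{South} + q_{East})) − 6q_{South}.
∂π/∂q_{South} = 162 − 2q_{South} − q_{East} = 0, so q_{South} = 81 − 0.5q_{East}.
The game is symmetric, so in equilibrium q_{East} = q_{South}: the reaction function gives 1.5q_{South} = 81, hence q_{South} = 54.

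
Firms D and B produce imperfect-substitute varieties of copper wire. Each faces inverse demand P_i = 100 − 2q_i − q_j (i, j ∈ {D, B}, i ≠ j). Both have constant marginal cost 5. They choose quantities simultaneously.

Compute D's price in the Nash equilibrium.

43

Firm D's profit: π = q_D(100 − 2q_D − q_B) − 5q_D.
∂π/∂q_D = 95 − 4q_D − q_B = 0 ⇒ q_D = 23.75 − 0.25q_B.
Setting q_D = q_B in the reaction function: q_D = 23.75 − 0.25q_D, so q_D = 23.75 / 1.25 = 19.
P_D = 100 − 2·19 − 19 = 43.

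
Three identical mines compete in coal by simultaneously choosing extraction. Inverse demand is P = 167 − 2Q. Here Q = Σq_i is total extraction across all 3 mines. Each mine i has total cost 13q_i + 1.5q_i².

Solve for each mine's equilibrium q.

A representative mine's profit is π_i = q_i(167 − 2Q) − 13q_i − 1.5q_i², with Q = q_i + Σ_{j≠i} q_j.
First-order condition: 154 − 7q_i − 2Σ_{j≠i} q_j = 0.
Imposing symmetry (q_j = q for all j) turns Σ_{j≠i} q_j into 2q, so 154 = 11q and q = 14.

14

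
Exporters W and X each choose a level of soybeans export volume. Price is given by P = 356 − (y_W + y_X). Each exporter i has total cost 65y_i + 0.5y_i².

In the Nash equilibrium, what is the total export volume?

145.5

Exporter W's profit: π = y_W(356 − (y_W + y_X)) − 65y_W − 0.5y_W².
∂π/∂y_W = 291 − 3y_W − y_X = 0, so y_W = 97 − (1/3)y_X.
Setting y_W = y_X in the reaction function: y_W = 97 − (1/3)y_W, so y_W = 97 / (4/3) = 72.75.
Total export volume: 72.75 + 72.75 = 145.5.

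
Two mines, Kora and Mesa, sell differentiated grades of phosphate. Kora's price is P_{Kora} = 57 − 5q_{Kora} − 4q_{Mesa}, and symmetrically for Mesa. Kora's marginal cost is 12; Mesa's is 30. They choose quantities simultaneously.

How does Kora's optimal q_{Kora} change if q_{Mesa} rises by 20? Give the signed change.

-8

Mine Kora's profit: π = q_{Kora}(57 − 5q_{Kora} − 4q_{Mesa}) − 12q_{Kora}.
∂π/∂q_{Kora} = 45 − 10q_{Kora} − 4q_{Mesa} = 0 ⇒ q_{Kora} = 4.5 − 0.4q_{Mesa}.
The reaction-function slope is −0.4, so a 20-unit rise in q_{Mesa} moves q_{Kora} by −0.4 × 20 = −8. Kora's best response falls — the actions are strategic substitutes.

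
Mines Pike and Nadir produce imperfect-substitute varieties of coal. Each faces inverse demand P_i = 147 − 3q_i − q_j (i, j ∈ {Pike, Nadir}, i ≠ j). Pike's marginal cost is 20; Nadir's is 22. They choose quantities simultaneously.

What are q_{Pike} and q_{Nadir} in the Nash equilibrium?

18.2, 17.8

Mine Pike's profit: π = q_{Pike}(147 − 3q_{Pike} − q_{Nadir}) − 20q_{Pike}.
∂π/∂q_{Pike} = 127 − 6q_{Pike} − q_{Nadir} = 0 ⇒ q_{Pike} = 127/6 − (1/6)q_{Nadir}.
Similarly q_{Nadir} = 125/6 − (1/6)q_{Pike}.
Solving the two reaction functions simultaneously: (1 − (−1/6)(−1/6))q_{Pike} = 127/6 − (1/6)·(125/6), so (35/36)q_{Pike} = 637/36 and q_{Pike} = 18.2.
Then q_{Nadir} = 125/6 − (1/6)·18.2 = 17.8.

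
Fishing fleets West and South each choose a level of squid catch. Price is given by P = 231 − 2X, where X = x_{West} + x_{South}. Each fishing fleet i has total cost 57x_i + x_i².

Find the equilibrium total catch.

43.5

Fishing fleet West's profit: π = x_{West}(231 − 2(x_{West} + x_{South})) − 57x_{West} − x_{West}².
∂π/∂x_{West} = 174 − 6x_{West} − 2x_{South} = 0, so x_{West} = 29 − (1/3)x_{South}.
Setting x_{West} = x_{South} in the reaction function: x_{West} = 29 − (1/3)x_{West}, so x_{West} = 29 / (4/3) = 21.75.
Total catch: 21.75 + 21.75 = 43.5.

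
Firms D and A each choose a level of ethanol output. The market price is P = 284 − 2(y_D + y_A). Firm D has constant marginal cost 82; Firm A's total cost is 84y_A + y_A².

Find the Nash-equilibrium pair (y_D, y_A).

Firm D's profit: π = y_D(284 − 2(y_D + y_A)) − 82y_D.
∂π/∂y_D = 202 − 4y_D − 2y_A = 0, so y_D = 50.5 − 0.5y_A.
For A: ∂π/∂y_A = 200 − 6y_A − 2y_D = 0 ⇒ y_A = 100/3 − (1/3)y_D.
Solving the two reaction functions simultaneously: (1 − (−0.5)(−1/3))y_D = 50.5 − 0.5·(100/3), so (5/6)y_D = 203/6 and y_D = 40.6.
Then y_A = 100/3 − (1/3)·40.6 = 19.8.

40.6, 19.8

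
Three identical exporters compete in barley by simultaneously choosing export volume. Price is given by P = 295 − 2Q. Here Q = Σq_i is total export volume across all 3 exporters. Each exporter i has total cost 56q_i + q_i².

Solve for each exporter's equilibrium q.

23.9

A representative exporter's profit is π_i = q_i(295 − 2Q) − 56q_i − q_i², with Q = q_i + Σ_{j≠i} q_j.
First-order condition: 239 − 6q_i − 2Σ_{j≠i} q_j = 0.
Imposing symmetry (q_j = q for all j) turns Σ_{j≠i} q_j into 2q, so 239 = 10q and q = 23.9.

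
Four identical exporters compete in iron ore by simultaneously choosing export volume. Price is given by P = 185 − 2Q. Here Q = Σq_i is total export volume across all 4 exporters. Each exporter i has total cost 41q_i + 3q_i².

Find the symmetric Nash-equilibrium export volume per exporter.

9

A representative exporter's profit is π_i = q_i(185 − 2Q) − 41q_i − 3q_i², with Q = q_i + Σ_{j≠i} q_j.
First-order condition: 144 − 10q_i − 2Σ_{j≠i} q_j = 0.
Imposing symmetry (q_j = q for all j) turns Σ_{j≠i} q_j into 3q, so 144 = 16q and q = 9.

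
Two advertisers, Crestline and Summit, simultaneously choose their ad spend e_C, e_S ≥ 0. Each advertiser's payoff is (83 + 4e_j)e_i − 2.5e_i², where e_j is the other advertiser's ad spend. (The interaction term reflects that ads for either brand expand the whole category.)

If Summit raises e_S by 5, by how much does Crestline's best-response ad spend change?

Crestline's payoff is (83 + 4e_S)e_C − 2.5e_C².
∂π/∂e_C = 83 + 4e_S − 5e_C = 0, so e_C = 16.6 + 0.8e_S.
The reaction-function slope is 0.8, so a 5-unit rise in e_S moves e_C by 0.8 × 5 = 4. Crestline's best response rises — the actions are strategic complements.

4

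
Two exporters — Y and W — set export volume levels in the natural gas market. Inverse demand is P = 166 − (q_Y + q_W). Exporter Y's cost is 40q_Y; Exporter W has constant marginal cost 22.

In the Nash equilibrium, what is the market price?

76

Exporter Y's profit: π = q_Y(166 − (q_Y + q_W)) − 40q_Y.
∂π/∂q_Y = 126 − 2q_Y − q_W = 0, so q_Y = 63 − 0.5q_W.
By the same steps for W: q_W = 72 − 0.5q_Y.
Substituting the second reaction function into the first: q_Y = 63 − 0.5(72 − 0.5q_Y), which gives 0.75q_Y = 27 ⇒ q_Y = 36.
Then q_W = 72 − 0.5·36 = 54.
Equilibrium price: P = 166 − 90 = 76.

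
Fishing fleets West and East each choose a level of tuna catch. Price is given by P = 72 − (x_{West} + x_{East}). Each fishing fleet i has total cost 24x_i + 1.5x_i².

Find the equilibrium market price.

Fishing fleet West's profit: π = x_{West}(72 − (x_{West} + x_{East})) − 24x_{West} − 1.5x_{West}².
∂π/∂x_{West} = 48 − 5x_{West} − x_{East} = 0, so x_{West} = 9.6 − 0.2x_{East}.
The game is symmetric, so in equilibrium x_{East} = x_{West}: the reaction function gives 1.2x_{West} = 9.6, hence x_{West} = 8.
Equilibrium price: P = 72 − 16 = 56.

56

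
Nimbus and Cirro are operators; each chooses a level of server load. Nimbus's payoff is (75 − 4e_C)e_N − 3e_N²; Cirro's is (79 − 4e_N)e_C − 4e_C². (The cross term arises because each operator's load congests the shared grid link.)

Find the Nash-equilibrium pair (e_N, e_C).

8.875, 5.4375

Expanding Nimbus's payoff: 75e_N − 4e_Ce_N − 3e_N².
∂π/∂e_N = 75 − 4e_C − 6e_N = 0, so e_N = 12.5 − (2/3)e_C.
Likewise for Cirro: e_C = 9.875 − 0.5e_N.
Plugging e_C into Nimbus's best response: e_N = 12.5 − (2/3)(9.875 − 0.5e_N) ⇒ (2/3)e_N = 71/12, so e_N = 8.875.
Then e_C = 9.875 − 0.5·8.875 = 5.4375.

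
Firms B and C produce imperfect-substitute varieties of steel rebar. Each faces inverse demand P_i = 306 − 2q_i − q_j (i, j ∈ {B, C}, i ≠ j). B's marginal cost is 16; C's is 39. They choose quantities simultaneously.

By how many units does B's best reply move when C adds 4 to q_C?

-1

Firm B's profit: π = q_B(306 − 2q_B − q_C) − 16q_B.
∂π/∂q_B = 290 − 4q_B − q_C = 0 ⇒ q_B = 72.5 − 0.25q_C.
The reaction-function slope is −0.25, so a 4-unit rise in q_C moves q_B by −0.25 × 4 = −1. B's best response falls — the actions are strategic substitutes.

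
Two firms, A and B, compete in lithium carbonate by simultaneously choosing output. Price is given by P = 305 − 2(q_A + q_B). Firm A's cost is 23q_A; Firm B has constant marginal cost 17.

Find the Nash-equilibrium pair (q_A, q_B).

46, 49

Firm A's profit: π = q_A(305 − 2(q_A + q_B)) − 23q_A.
∂π/∂q_A = 282 − 4q_A − 2q_B = 0, so q_A = 70.5 − 0.5q_B.
By the same steps for B: q_B = 72 − 0.5q_A.
Substituting the second reaction function into the first: q_A = 70.5 − 0.5(72 − 0.5q_A), which gives 0.75q_A = 34.5 ⇒ q_A = 46.
Then q_B = 72 − 0.5·46 = 49.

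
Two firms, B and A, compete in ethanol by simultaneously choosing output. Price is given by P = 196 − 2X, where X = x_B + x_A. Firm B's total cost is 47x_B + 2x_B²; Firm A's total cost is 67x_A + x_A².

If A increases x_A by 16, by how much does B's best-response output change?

Firm B's profit: π = x_B(196 − 2(x_B + x_A)) − 47x_B − 2x_B².
∂π/∂x_B = 149 − 8x_B − 2x_A = 0, so x_B = 18.625 − 0.25x_A.
The reaction-function slope is −0.25, so a 16-unit rise in x_A moves x_B by −0.25 × 16 = −4. B's best response falls — the actions are strategic substitutes.

-4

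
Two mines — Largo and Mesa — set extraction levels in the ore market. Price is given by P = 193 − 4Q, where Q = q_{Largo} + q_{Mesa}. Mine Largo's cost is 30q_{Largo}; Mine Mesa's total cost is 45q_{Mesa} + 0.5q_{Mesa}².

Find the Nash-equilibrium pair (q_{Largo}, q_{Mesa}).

Mine Largo's profit: π = q_{Largo}(193 − 4(q_{Largo} + q_{Mesa})) − 30q_{Largo}.
∂π/∂q_{Largo} = 163 − 8q_{Largo} − 4q_{Mesa} = 0, so q_{Largo} = 20.375 − 0.5q_{Mesa}.
For Mesa: ∂π/∂q_{Mesa} = 148 − 9q_{Mesa} − 4q_{Largo} = 0 ⇒ q_{Mesa} = 148/9 − (4/9)q_{Largo}.
Solving the two reaction functions simultaneously: (1 − (−0.5)(−4/9))q_{Largo} = 20.375 − 0.5·(148/9), so (7/9)q_{Largo} = 875/72 and q_{Largo} = 15.625.
Then q_{Mesa} = 148/9 − (4/9)·15.625 = 9.5.

15.625, 9.5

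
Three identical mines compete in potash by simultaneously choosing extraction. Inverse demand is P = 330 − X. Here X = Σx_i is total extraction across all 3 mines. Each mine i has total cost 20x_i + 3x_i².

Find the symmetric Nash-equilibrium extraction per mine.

A representative mine's profit is π_i = x_i(330 − X) − 20x_i − 3x_i², with X = x_i + Σ_{j≠i} x_j.
First-order condition: 310 − 8x_i − Σ_{j≠i} x_j = 0.
In a symmetric equilibrium every mine chooses the same x, so Σ_{j≠i} x_j = 2x. The condition becomes 310 − 10x = 0, giving x = 310/10 = 31.

31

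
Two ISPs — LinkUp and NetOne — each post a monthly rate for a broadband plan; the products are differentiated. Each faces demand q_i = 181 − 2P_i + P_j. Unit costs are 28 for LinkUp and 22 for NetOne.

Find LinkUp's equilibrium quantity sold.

LinkUp's profit: π = (P_{LinkUp} − 28)(181 − 2P_{LinkUp} + P_{NetOne}).
∂π/∂P_{LinkUp} = 237 − 4P_{LinkUp} + P_{NetOne} = 0 ⇒ P_{LinkUp} = 59.25 + 0.25P_{NetOne}.
Similarly P_{NetOne} = 56.25 + 0.25P_{LinkUp}.
Plugging P_{NetOne} into LinkUp's best response: P_{LinkUp} = 59.25 + 0.25(56.25 + 0.25P_{LinkUp}) ⇒ 0.9375P_{LinkUp} = 73.3125, so P_{LinkUp} = 78.2.
Then P_{NetOne} = 56.25 + 0.25·78.2 = 75.8.
q_{LinkUp} = 181 − 2·78.2 + 75.8 = 100.4.

100.4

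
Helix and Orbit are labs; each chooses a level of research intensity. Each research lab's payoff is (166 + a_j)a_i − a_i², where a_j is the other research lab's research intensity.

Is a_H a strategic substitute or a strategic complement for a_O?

strategic complements

Helix's payoff is (166 + a_O)a_H − a_H².
∂π/∂a_H = 166 + a_O − 2a_H = 0, so a_H = 83 + 0.5a_O.
The best-response slope da_H/da_O = 0.5 > 0: the reaction function is upward-sloping, so the choices are strategic complements.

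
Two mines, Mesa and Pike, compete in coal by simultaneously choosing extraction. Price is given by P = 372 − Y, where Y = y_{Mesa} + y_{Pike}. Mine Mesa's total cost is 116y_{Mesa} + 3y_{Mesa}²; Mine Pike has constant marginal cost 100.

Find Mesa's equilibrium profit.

1024

Mine Mesa's profit: π = y_{Mesa}(372 − (y_{Mesa} + y_{Pike})) − 116y_{Mesa} − 3y_{Mesa}².
∂π/∂y_{Mesa} = 256 − 8y_{Mesa} − y_{Pike} = 0, so y_{Mesa} = 32 − 0.125y_{Pike}.
For Pike: ∂π/∂y_{Pike} = 272 − 2y_{Pike} − y_{Mesa} = 0 ⇒ y_{Pike} = 136 − 0.5y_{Mesa}.
Substituting the second reaction function into the first: y_{Mesa} = 32 − 0.125(136 − 0.5y_{Mesa}), which gives 0.9375y_{Mesa} = 15 ⇒ y_{Mesa} = 16.
Then y_{Pike} = 136 − 0.5·16 = 128.
Price P = 372 − 144 = 228.
Mesa's profit: (228 − 116)·16 − 3(16)² = 1024.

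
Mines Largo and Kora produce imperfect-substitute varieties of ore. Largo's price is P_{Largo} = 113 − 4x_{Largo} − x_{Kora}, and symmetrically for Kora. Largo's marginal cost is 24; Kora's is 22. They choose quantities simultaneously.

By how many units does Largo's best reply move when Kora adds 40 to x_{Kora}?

-5

Mine Largo's profit: π = x_{Largo}(113 − 4x_{Largo} − x_{Kora}) − 24x_{Largo}.
∂π/∂x_{Largo} = 89 − 8x_{Largo} − x_{Kora} = 0 ⇒ x_{Largo} = 11.125 − 0.125x_{Kora}.
The reaction-function slope is −0.125, so a 40-unit rise in x_{Kora} moves x_{Largo} by −0.125 × 40 = −5. Largo's best response falls — the actions are strategic substitutes.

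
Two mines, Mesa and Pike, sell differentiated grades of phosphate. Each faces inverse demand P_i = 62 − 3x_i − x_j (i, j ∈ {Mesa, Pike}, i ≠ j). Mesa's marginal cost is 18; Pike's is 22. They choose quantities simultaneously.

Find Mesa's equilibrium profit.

Mine Mesa's profit: π = x_{Mesa}(62 − 3x_{Mesa} − x_{Pike}) − 18x_{Mesa}.
∂π/∂x_{Mesa} = 44 − 6x_{Mesa} − x_{Pike} = 0 ⇒ x_{Mesa} = 22/3 − (1/6)x_{Pike}.
Similarly x_{Pike} = 20/3 − (1/6)x_{Mesa}.
Plugging x_{Pike} into Mesa's best response: x_{Mesa} = 22/3 − (1/6)(20/3 − (1/6)x_{Mesa}) ⇒ (35/36)x_{Mesa} = 56/9, so x_{Mesa} = 6.4.
Then x_{Pike} = 20/3 − (1/6)·6.4 = 5.6.
P_{Mesa} = 62 − 3·6.4 − 5.6 = 37.2.
Profit = (37.2 − 18)·6.4 = 122.88.

122.88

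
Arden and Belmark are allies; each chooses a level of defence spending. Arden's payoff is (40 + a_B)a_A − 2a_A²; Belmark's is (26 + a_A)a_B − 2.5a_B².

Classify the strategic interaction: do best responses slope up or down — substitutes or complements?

Expanding Arden's payoff: 40a_A + a_Ba_A − 2a_A².
∂π/∂a_A = 40 + a_B − 4a_A = 0, so a_A = 10 + 0.25a_B.
The best-response slope da_A/da_B = 0.25 > 0: the reaction function is upward-sloping, so the choices are strategic complements.

strategic complements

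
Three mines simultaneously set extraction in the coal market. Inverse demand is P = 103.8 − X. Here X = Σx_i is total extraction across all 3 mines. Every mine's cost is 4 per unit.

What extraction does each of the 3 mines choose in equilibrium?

24.95

A representative mine's profit is π_i = x_i(103.8 − X) − 4x_i, with X = x_i + Σ_{j≠i} x_j.
First-order condition: 99.8 − 2x_i − Σ_{j≠i} x_j = 0.
Imposing symmetry (x_j = x for all j) turns Σ_{j≠i} x_j into 2x, so 99.8 = 4x and x = 24.95.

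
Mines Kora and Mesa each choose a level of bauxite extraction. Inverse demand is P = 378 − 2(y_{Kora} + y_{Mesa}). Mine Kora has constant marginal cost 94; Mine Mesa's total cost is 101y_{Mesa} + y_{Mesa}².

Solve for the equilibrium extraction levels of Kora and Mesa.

Mine Kora's profit: π = y_{Kora}(378 − 2(y_{Kora} + y_{Mesa})) − 94y_{Kora}.
∂π/∂y_{Kora} = 284 − 4y_{Kora} − 2y_{Mesa} = 0, so y_{Kora} = 71 − 0.5y_{Mesa}.
For Mesa: ∂π/∂y_{Mesa} = 277 − 6y_{Mesa} − 2y_{Kora} = 0 ⇒ y_{Mesa} = 277/6 − (1/3)y_{Kora}.
Substituting the second reaction function into the first: y_{Kora} = 71 − 0.5(277/6 − (1/3)y_{Kora}), which gives (5/6)y_{Kora} = 575/12 ⇒ y_{Kora} = 57.5.
Then y_{Mesa} = 277/6 − (1/3)·57.5 = 27.

57.5, 27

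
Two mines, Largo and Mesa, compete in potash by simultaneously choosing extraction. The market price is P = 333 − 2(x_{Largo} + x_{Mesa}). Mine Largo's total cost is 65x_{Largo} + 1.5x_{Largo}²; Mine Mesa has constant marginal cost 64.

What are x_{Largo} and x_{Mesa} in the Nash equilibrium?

22.25, 56.125

Mine Largo's profit: π = x_{Largo}(333 − 2(x_{Largo} + x_{Mesa})) − 65x_{Largo} − 1.5x_{Largo}².
∂π/∂x_{Largo} = 268 − 7x_{Largo} − 2x_{Mesa} = 0, so x_{Largo} = 268/7 − (2/7)x_{Mesa}.
For Mesa: ∂π/∂x_{Mesa} = 269 − 4x_{Mesa} − 2x_{Largo} = 0 ⇒ x_{Mesa} = 67.25 − 0.5x_{Largo}.
Solving the two reaction functions simultaneously: (1 − (−2/7)(−0.5))x_{Largo} = 268/7 − (2/7)·67.25, so (6/7)x_{Largo} = 267/14 and x_{Largo} = 22.25.
Then x_{Mesa} = 67.25 − 0.5·22.25 = 56.125.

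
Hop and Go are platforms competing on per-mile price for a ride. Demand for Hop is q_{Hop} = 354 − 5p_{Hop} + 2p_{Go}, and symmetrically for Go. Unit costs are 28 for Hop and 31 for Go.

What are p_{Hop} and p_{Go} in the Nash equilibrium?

Hop's profit: π = (p_{Hop} − 28)(354 − 5p_{Hop} + 2p_{Go}).
∂π/∂p_{Hop} = 494 − 10p_{Hop} + 2p_{Go} = 0 ⇒ p_{Hop} = 49.4 + 0.2p_{Go}.
Similarly p_{Go} = 50.9 + 0.2p_{Hop}.
Solving the two reaction functions simultaneously: (1 − (0.2)(0.2))p_{Hop} = 49.4 + 0.2·50.9, so 0.96p_{Hop} = 59.58 and p_{Hop} = 62.0625.
Then p_{Go} = 50.9 + 0.2·62.0625 = 63.3125.

62.0625, 63.3125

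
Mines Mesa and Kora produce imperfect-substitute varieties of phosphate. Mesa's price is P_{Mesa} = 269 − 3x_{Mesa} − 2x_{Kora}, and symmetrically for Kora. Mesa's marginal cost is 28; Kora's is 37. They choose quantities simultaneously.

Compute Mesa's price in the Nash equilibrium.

Mine Mesa's profit: π = x_{Mesa}(269 − 3x_{Mesa} − 2x_{Kora}) − 28x_{Mesa}.
∂π/∂x_{Mesa} = 241 − 6x_{Mesa} − 2x_{Kora} = 0 ⇒ x_{Mesa} = 241/6 − (1/3)x_{Kora}.
Similarly x_{Kora} = 116/3 − (1/3)x_{Mesa}.
Plugging x_{Kora} into Mesa's best response: x_{Mesa} = 241/6 − (1/3)(116/3 − (1/3)x_{Mesa}) ⇒ (8/9)x_{Mesa} = 491/18, so x_{Mesa} = 30.6875.
Then x_{Kora} = 116/3 − (1/3)·30.6875 = 28.4375.
P_{Mesa} = 269 − 3·30.6875 − 2·28.4375 = 120.0625.

120.0625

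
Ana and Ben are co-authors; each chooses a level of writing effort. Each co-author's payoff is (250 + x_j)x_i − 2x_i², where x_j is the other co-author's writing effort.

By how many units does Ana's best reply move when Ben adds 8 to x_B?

Ana's payoff is (250 + x_B)x_A − 2x_A².
∂π/∂x_A = 250 + x_B − 4x_A = 0, so x_A = 62.5 + 0.25x_B.
The reaction-function slope is 0.25, so an 8-unit rise in x_B moves x_A by 0.25 × 8 = 2. Ana's best response rises — the actions are strategic complements.

2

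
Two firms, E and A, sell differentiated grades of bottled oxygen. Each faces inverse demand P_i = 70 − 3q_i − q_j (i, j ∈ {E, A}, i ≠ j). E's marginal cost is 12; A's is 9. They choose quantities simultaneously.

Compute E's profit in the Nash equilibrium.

201.72

Firm E's profit: π = q_E(70 − 3q_E − q_A) − 12q_E.
∂π/∂q_E = 58 − 6q_E − q_A = 0 ⇒ q_E = 29/3 − (1/6)q_A.
Similarly q_A = 61/6 − (1/6)q_E.
Solving the two reaction functions simultaneously: (1 − (−1/6)(−1/6))q_E = 29/3 − (1/6)·(61/6), so (35/36)q_E = 287/36 and q_E = 8.2.
Then q_A = 61/6 − (1/6)·8.2 = 8.8.
P_E = 70 − 3·8.2 − 8.8 = 36.6.
Profit = (36.6 − 12)·8.2 = 201.72.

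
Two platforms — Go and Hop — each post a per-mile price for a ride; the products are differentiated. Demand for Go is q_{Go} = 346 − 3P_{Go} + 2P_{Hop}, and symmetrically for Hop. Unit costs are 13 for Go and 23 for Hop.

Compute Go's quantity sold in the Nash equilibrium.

Go's profit: π = (P_{Go} − 13)(346 − 3P_{Go} + 2P_{Hop}).
∂π/∂P_{Go} = 385 − 6P_{Go} + 2P_{Hop} = 0 ⇒ P_{Go} = 385/6 + (1/3)P_{Hop}.
Similarly P_{Hop} = 415/6 + (1/3)P_{Go}.
Plugging P_{Hop} into Go's best response: P_{Go} = 385/6 + (1/3)(415/6 + (1/3)P_{Go}) ⇒ (8/9)P_{Go} = 785/9, so P_{Go} = 98.125.
Then P_{Hop} = 415/6 + (1/3)·98.125 = 101.875.
q_{Go} = 346 − 3·98.125 + 2·101.875 = 255.375.

255.375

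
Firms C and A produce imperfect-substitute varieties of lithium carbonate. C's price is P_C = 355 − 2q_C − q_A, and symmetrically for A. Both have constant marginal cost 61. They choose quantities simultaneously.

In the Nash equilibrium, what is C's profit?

Firm C's profit: π = q_C(355 − 2q_C − q_A) − 61q_C.
∂π/∂q_C = 294 − 4q_C − q_A = 0 ⇒ q_C = 73.5 − 0.25q_A.
Setting q_C = q_A in the reaction function: q_C = 73.5 − 0.25q_C, so q_C = 73.5 / 1.25 = 58.8.
P_C = 355 − 2·58.8 − 58.8 = 178.6.
Profit = (178.6 − 61)·58.8 = 6914.88.

6914.88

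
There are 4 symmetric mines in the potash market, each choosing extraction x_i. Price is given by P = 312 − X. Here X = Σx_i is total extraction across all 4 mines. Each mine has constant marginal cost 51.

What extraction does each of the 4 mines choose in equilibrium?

A representative mine's profit is π_i = x_i(312 − X) − 51x_i, with X = x_i + Σ_{j≠i} x_j.
First-order condition: 261 − 2x_i − Σ_{j≠i} x_j = 0.
Imposing symmetry (x_j = x for all j) turns Σ_{j≠i} x_j into 3x, so 261 = 5x and x = 52.2.

52.2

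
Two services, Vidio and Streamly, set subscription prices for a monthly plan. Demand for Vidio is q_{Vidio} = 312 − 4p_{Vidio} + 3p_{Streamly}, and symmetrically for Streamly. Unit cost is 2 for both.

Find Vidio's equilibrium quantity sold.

Vidio's profit: π = (p_{Vidio} − 2)(312 − 4p_{Vidio} + 3p_{Streamly}).
∂π/∂p_{Vidio} = 320 − 8p_{Vidio} + 3p_{Streamly} = 0 ⇒ p_{Vidio} = 40 + 0.375p_{Streamly}.
Setting p_{Vidio} = p_{Streamly} in the reaction function: p_{Vidio} = 40 + 0.375p_{Vidio}, so p_{Vidio} = 40 / 0.625 = 64.
q_{Vidio} = 312 − 4·64 + 3·64 = 248.

248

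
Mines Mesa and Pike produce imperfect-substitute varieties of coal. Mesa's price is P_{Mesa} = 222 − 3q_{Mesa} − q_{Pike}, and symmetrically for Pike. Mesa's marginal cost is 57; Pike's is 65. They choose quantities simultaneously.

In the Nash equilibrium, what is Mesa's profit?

1699.32

Mine Mesa's profit: π = q_{Mesa}(222 − 3q_{Mesa} − q_{Pike}) − 57q_{Mesa}.
∂π/∂q_{Mesa} = 165 − 6q_{Mesa} − q_{Pike} = 0 ⇒ q_{Mesa} = 27.5 − (1/6)q_{Pike}.
Similarly q_{Pike} = 157/6 − (1/6)q_{Mesa}.
Substituting the second reaction function into the first: q_{Mesa} = 27.5 − (1/6)(157/6 − (1/6)q_{Mesa}), which gives (35/36)q_{Mesa} = 833/36 ⇒ q_{Mesa} = 23.8.
Then q_{Pike} = 157/6 − (1/6)·23.8 = 22.2.
P_{Mesa} = 222 − 3·23.8 − 22.2 = 128.4.
Profit = (128.4 − 57)·23.8 = 1699.32.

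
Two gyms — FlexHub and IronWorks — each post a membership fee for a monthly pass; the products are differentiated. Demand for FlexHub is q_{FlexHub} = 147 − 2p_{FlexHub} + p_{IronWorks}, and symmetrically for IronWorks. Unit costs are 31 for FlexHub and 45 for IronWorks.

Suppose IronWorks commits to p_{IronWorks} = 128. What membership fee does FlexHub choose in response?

FlexHub's profit: π = (p_{FlexHub} − 31)(147 − 2p_{FlexHub} + p_{IronWorks}).
∂π/∂p_{FlexHub} = 209 − 4p_{FlexHub} + p_{IronWorks} = 0 ⇒ p_{FlexHub} = 52.25 + 0.25p_{IronWorks}.
At p_{IronWorks} = 128: p_{FlexHub} = 52.25 + 0.25·128 = 84.25.

84.25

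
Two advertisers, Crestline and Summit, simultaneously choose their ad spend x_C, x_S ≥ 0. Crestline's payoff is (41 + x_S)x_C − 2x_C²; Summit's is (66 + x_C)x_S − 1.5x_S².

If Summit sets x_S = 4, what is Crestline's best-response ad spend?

Expanding Crestline's payoff: 41x_C + x_Sx_C − 2x_C².
∂π/∂x_C = 41 + x_S − 4x_C = 0, so x_C = 10.25 + 0.25x_S.
At x_S = 4: x_C = 10.25 + 0.25·4 = 11.25.

11.25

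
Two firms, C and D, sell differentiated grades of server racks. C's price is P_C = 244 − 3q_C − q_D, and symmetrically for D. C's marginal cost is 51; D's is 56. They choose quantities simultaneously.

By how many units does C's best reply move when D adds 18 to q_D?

Firm C's profit: π = q_C(244 − 3q_C − q_D) − 51q_C.
∂π/∂q_C = 193 − 6q_C − q_D = 0 ⇒ q_C = 193/6 − (1/6)q_D.
The reaction-function slope is −1/6, so an 18-unit rise in q_D moves q_C by −1/6 × 18 = −3. C's best response falls — the actions are strategic substitutes.

-3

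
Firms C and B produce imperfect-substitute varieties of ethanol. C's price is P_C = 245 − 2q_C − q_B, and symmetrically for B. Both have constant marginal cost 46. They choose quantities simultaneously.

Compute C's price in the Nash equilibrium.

125.6

Firm C's profit: π = q_C(245 − 2q_C − q_B) − 46q_C.
∂π/∂q_C = 199 − 4q_C − q_B = 0 ⇒ q_C = 49.75 − 0.25q_B.
By symmetry q_B = q_C; substituting into the reaction function, 1.25q_C = 49.75 and q_C = 39.8.
P_C = 245 − 2·39.8 − 39.8 = 125.6.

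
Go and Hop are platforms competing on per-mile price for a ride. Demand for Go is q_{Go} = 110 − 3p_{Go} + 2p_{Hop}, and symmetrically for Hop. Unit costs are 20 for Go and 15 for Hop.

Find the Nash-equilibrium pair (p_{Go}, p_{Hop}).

Go's profit: π = (p_{Go} − 20)(110 − 3p_{Go} + 2p_{Hop}).
∂π/∂p_{Go} = 170 − 6p_{Go} + 2p_{Hop} = 0 ⇒ p_{Go} = 85/3 + (1/3)p_{Hop}.
Similarly p_{Hop} = 155/6 + (1/3)p_{Go}.
Solving the two reaction functions simultaneously: (1 − (1/3)(1/3))p_{Go} = 85/3 + (1/3)·(155/6), so (8/9)p_{Go} = 665/18 and p_{Go} = 41.5625.
Then p_{Hop} = 155/6 + (1/3)·41.5625 = 39.6875.

41.5625, 39.6875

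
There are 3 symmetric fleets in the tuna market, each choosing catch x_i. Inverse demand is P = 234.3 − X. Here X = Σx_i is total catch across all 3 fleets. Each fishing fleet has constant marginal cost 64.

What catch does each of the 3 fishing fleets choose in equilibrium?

42.575

A representative fishing fleet's profit is π_i = x_i(234.3 − X) − 64x_i, with X = x_i + Σ_{j≠i} x_j.
First-order condition: 170.3 − 2x_i − Σ_{j≠i} x_j = 0.
In a symmetric equilibrium every fishing fleet chooses the same x, so Σ_{j≠i} x_j = 2x. The condition becomes 170.3 − 4x = 0, giving x = 170.3/4 = 42.575.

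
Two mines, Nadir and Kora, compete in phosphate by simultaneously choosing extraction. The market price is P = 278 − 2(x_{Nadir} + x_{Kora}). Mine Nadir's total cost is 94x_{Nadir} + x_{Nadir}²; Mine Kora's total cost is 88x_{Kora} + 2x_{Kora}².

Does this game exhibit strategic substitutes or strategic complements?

Mine Nadir's profit: π = x_{Nadir}(278 − 2(x_{Nadir} + x_{Kora})) − 94x_{Nadir} − x_{Nadir}².
∂π/∂x_{Nadir} = 184 − 6x_{Nadir} − 2x_{Kora} = 0, so x_{Nadir} = 92/3 − (1/3)x_{Kora}.
The best-response slope dx_{Nadir}/dx_{Kora} = −1/3 < 0: the reaction function is downward-sloping, so the choices are strategic substitutes.

strategic substitutes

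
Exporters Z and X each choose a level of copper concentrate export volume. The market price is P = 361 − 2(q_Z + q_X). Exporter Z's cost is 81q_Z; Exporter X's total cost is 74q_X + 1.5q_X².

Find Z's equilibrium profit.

Exporter Z's profit: π = q_Z(361 − 2(q_Z + q_X)) − 81q_Z.
∂π/∂q_Z = 280 − 4q_Z − 2q_X = 0, so q_Z = 70 − 0.5q_X.
For X: ∂π/∂q_X = 287 − 7q_X − 2q_Z = 0 ⇒ q_X = 41 − (2/7)q_Z.
Solving the two reaction functions simultaneously: (1 − (−0.5)(−2/7))q_Z = 70 − 0.5·41, so (6/7)q_Z = 49.5 and q_Z = 57.75.
Then q_X = 41 − (2/7)·57.75 = 24.5.
Price P = 361 − 2·82.25 = 196.5.
Z's profit: (196.5 − 81)·57.75 = 6670.125.

6670.125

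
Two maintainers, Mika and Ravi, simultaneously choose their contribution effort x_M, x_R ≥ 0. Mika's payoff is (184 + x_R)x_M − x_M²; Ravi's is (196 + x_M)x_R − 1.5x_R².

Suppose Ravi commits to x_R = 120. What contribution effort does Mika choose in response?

152

Expanding Mika's payoff: 184x_M + x_Rx_M − x_M².
∂π/∂x_M = 184 + x_R − 2x_M = 0, so x_M = 92 + 0.5x_R.
At x_R = 120: x_M = 92 + 0.5·120 = 152.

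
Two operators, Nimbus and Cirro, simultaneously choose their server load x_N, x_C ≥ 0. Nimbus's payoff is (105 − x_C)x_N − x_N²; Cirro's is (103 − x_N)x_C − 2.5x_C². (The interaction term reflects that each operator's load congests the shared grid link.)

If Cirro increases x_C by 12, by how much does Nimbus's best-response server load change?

-6

Expanding Nimbus's payoff: 105x_N − x_Cx_N − x_N².
∂π/∂x_N = 105 − x_C − 2x_N = 0, so x_N = 52.5 − 0.5x_C.
The reaction-function slope is −0.5, so a 12-unit rise in x_C moves x_N by −0.5 × 12 = −6. Nimbus's best response falls — the actions are strategic substitutes.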